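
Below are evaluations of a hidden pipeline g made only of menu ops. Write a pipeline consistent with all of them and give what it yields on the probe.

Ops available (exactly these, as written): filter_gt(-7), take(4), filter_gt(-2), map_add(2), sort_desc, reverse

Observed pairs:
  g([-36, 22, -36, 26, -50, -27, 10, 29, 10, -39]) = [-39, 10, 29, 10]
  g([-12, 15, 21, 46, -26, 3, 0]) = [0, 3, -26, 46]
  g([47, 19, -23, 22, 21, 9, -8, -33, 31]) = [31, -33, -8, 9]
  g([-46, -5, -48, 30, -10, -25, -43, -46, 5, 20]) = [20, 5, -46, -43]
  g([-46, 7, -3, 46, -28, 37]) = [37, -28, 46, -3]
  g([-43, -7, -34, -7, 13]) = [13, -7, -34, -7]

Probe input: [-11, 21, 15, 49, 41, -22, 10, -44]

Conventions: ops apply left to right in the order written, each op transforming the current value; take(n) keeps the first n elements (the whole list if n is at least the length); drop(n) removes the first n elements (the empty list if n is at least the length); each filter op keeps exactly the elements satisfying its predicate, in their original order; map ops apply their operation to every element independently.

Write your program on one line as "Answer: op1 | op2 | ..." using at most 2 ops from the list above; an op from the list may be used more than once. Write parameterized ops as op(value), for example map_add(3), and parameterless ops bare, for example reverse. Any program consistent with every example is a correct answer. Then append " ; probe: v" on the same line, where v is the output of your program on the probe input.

reverse | take(4) ; probe: [-44, 10, -22, 41]

Check, running the answer program on each example:
  [-36, 22, -36, 26, -50, -27, 10, 29, 10, -39] -> [-39, 10, 29, 10, -27, -50, 26, -36, 22, -36] -> [-39, 10, 29, 10]
  [-12, 15, 21, 46, -26, 3, 0] -> [0, 3, -26, 46, 21, 15, -12] -> [0, 3, -26, 46]
  [47, 19, -23, 22, 21, 9, -8, -33, 31] -> [31, -33, -8, 9, 21, 22, -23, 19, 47] -> [31, -33, -8, 9]
  [-46, -5, -48, 30, -10, -25, -43, -46, 5, 20] -> [20, 5, -46, -43, -25, -10, 30, -48, -5, -46] -> [20, 5, -46, -43]
  [-46, 7, -3, 46, -28, 37] -> [37, -28, 46, -3, 7, -46] -> [37, -28, 46, -3]
  [-43, -7, -34, -7, 13] -> [13, -7, -34, -7, -43] -> [13, -7, -34, -7]
  probe: [-11, 21, 15, 49, 41, -22, 10, -44] -> [-44, 10, -22, 41, 49, 15, 21, -11] -> [-44, 10, -22, 41]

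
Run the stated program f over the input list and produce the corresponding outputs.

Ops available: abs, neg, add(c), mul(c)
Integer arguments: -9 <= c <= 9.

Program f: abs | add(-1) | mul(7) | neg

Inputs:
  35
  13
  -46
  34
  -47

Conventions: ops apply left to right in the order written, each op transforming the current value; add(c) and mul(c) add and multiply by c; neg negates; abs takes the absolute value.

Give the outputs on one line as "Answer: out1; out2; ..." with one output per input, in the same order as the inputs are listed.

Execution, op by op:
  35 -> 35 -> 34 -> 238 -> -238
  13 -> 13 -> 12 -> 84 -> -84
  -46 -> 46 -> 45 -> 315 -> -315
  34 -> 34 -> 33 -> 231 -> -231
  -47 -> 47 -> 46 -> 322 -> -322

-238; -84; -315; -231; -322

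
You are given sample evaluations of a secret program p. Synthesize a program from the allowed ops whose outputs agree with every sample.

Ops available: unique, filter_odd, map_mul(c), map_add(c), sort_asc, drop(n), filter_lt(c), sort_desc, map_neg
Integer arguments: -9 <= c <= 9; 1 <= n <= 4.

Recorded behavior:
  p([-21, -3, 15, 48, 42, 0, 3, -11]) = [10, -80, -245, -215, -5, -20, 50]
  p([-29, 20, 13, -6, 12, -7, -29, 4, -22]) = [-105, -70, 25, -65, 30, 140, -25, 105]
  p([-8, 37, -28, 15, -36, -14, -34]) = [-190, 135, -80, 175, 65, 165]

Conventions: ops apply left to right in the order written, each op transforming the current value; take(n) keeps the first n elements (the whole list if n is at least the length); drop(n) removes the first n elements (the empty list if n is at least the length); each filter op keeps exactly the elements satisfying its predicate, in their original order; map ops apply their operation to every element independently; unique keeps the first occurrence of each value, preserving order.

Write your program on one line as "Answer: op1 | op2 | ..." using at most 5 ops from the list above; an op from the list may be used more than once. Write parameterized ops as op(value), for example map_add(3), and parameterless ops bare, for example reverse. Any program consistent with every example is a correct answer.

map_add(1) | map_mul(5) | map_neg | drop(1)

Check, running the answer program on each example:
  [-21, -3, 15, 48, 42, 0, 3, -11] -> [-20, -2, 16, 49, 43, 1, 4, -10] -> [-100, -10, 80, 245, 215, 5, 20, -50] -> [100, 10, -80, -245, -215, -5, -20, 50] -> [10, -80, -245, -215, -5, -20, 50]
  [-29, 20, 13, -6, 12, -7, -29, 4, -22] -> [-28, 21, 14, -5, 13, -6, -28, 5, -21] -> [-140, 105, 70, -25, 65, -30, -140, 25, -105] -> [140, -105, -70, 25, -65, 30, 140, -25, 105] -> [-105, -70, 25, -65, 30, 140, -25, 105]
  [-8, 37, -28, 15, -36, -14, -34] -> [-7, 38, -27, 16, -35, -13, -33] -> [-35, 190, -135, 80, -175, -65, -165] -> [35, -190, 135, -80, 175, 65, 165] -> [-190, 135, -80, 175, 65, 165]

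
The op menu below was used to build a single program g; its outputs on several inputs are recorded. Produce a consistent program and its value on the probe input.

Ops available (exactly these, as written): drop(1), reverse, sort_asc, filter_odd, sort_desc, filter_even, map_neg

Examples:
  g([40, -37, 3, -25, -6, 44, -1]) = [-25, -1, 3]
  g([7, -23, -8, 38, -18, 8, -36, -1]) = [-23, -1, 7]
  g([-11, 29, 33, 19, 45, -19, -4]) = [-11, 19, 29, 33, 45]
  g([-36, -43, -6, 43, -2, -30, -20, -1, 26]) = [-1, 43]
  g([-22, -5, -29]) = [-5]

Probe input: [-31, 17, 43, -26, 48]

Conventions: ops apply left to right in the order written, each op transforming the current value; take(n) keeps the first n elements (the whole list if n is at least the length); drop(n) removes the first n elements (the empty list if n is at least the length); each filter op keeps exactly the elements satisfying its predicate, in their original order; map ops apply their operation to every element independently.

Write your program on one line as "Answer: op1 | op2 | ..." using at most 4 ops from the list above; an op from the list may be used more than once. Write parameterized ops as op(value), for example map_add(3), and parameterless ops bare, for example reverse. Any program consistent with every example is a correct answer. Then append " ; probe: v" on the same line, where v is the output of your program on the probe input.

sort_asc | drop(1) | filter_odd ; probe: [17, 43]

Check, running the answer program on each example:
  [40, -37, 3, -25, -6, 44, -1] -> [-37, -25, -6, -1, 3, 40, 44] -> [-25, -6, -1, 3, 40, 44] -> [-25, -1, 3]
  [7, -23, -8, 38, -18, 8, -36, -1] -> [-36, -23, -18, -8, -1, 7, 8, 38] -> [-23, -18, -8, -1, 7, 8, 38] -> [-23, -1, 7]
  [-11, 29, 33, 19, 45, -19, -4] -> [-19, -11, -4, 19, 29, 33, 45] -> [-11, -4, 19, 29, 33, 45] -> [-11, 19, 29, 33, 45]
  [-36, -43, -6, 43, -2, -30, -20, -1, 26] -> [-43, -36, -30, -20, -6, -2, -1, 26, 43] -> [-36, -30, -20, -6, -2, -1, 26, 43] -> [-1, 43]
  [-22, -5, -29] -> [-29, -22, -5] -> [-22, -5] -> [-5]
  probe: [-31, 17, 43, -26, 48] -> [-31, -26, 17, 43, 48] -> [-26, 17, 43, 48] -> [17, 43]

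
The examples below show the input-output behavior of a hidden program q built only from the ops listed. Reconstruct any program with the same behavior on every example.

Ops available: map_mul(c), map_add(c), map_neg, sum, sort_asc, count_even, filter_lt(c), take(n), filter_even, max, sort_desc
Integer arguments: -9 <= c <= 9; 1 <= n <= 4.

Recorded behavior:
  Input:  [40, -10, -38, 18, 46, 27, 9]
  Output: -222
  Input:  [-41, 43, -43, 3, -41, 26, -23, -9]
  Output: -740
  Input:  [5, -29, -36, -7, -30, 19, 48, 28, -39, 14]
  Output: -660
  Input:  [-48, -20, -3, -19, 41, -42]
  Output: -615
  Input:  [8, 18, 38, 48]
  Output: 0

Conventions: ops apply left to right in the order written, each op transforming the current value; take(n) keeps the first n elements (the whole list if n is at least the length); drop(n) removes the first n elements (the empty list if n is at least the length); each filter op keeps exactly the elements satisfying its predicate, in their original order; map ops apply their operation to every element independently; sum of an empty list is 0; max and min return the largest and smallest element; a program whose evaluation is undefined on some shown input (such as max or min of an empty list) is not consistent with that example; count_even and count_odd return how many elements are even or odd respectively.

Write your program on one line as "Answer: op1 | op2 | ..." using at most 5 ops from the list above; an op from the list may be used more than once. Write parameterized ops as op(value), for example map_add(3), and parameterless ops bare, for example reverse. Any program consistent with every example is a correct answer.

filter_lt(-2) | map_mul(5) | map_add(9) | sum

Check, running the answer program on each example:
  [40, -10, -38, 18, 46, 27, 9] -> [-10, -38] -> [-50, -190] -> [-41, -181] -> -222
  [-41, 43, -43, 3, -41, 26, -23, -9] -> [-41, -43, -41, -23, -9] -> [-205, -215, -205, -115, -45] -> [-196, -206, -196, -106, -36] -> -740
  [5, -29, -36, -7, -30, 19, 48, 28, -39, 14] -> [-29, -36, -7, -30, -39] -> [-145, -180, -35, -150, -195] -> [-136, -171, -26, -141, -186] -> -660
  [-48, -20, -3, -19, 41, -42] -> [-48, -20, -3, -19, -42] -> [-240, -100, -15, -95, -210] -> [-231, -91, -6, -86, -201] -> -615
  [8, 18, 38, 48] -> [] -> [] -> [] -> 0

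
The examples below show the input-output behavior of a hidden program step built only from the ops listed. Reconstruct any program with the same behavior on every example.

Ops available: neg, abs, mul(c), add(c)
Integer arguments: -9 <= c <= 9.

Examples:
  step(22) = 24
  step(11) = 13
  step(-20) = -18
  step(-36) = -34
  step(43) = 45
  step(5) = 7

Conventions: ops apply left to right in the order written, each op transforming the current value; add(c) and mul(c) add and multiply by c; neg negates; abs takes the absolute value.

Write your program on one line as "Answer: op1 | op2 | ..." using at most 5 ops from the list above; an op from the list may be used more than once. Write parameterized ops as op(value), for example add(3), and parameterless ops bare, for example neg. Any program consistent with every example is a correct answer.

add(7) | add(-8) | add(7) | add(-3) | add(-1)

Check, running the answer program on each example:
  22 -> 29 -> 21 -> 28 -> 25 -> 24
  11 -> 18 -> 10 -> 17 -> 14 -> 13
  -20 -> -13 -> -21 -> -14 -> -17 -> -18
  -36 -> -29 -> -37 -> -30 -> -33 -> -34
  43 -> 50 -> 42 -> 49 -> 46 -> 45
  5 -> 12 -> 4 -> 11 -> 8 -> 7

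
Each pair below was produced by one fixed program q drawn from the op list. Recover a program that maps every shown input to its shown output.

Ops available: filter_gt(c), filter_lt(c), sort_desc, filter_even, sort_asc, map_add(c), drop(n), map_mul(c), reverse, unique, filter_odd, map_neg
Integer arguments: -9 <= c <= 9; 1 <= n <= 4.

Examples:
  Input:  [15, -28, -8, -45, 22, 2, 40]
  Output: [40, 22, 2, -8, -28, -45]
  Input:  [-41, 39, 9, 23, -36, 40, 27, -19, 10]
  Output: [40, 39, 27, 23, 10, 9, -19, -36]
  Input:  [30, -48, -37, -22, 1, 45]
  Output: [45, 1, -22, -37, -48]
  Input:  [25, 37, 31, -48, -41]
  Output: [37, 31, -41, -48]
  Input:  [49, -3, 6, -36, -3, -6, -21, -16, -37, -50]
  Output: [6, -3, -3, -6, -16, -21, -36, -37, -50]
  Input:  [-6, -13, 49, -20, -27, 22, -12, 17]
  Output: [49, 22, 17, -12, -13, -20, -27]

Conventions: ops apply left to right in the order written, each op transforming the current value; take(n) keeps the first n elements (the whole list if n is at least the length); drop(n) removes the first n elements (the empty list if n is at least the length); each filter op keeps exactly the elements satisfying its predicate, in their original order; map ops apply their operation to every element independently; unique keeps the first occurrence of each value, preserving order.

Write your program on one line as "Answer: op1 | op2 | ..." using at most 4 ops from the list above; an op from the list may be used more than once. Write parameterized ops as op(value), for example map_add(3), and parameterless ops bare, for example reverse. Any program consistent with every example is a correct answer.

drop(1) | reverse | sort_desc

Check, running the answer program on each example:
  [15, -28, -8, -45, 22, 2, 40] -> [-28, -8, -45, 22, 2, 40] -> [40, 2, 22, -45, -8, -28] -> [40, 22, 2, -8, -28, -45]
  [-41, 39, 9, 23, -36, 40, 27, -19, 10] -> [39, 9, 23, -36, 40, 27, -19, 10] -> [10, -19, 27, 40, -36, 23, 9, 39] -> [40, 39, 27, 23, 10, 9, -19, -36]
  [30, -48, -37, -22, 1, 45] -> [-48, -37, -22, 1, 45] -> [45, 1, -22, -37, -48] -> [45, 1, -22, -37, -48]
  [25, 37, 31, -48, -41] -> [37, 31, -48, -41] -> [-41, -48, 31, 37] -> [37, 31, -41, -48]
  [49, -3, 6, -36, -3, -6, -21, -16, -37, -50] -> [-3, 6, -36, -3, -6, -21, -16, -37, -50] -> [-50, -37, -16, -21, -6, -3, -36, 6, -3] -> [6, -3, -3, -6, -16, -21, -36, -37, -50]
  [-6, -13, 49, -20, -27, 22, -12, 17] -> [-13, 49, -20, -27, 22, -12, 17] -> [17, -12, 22, -27, -20, 49, -13] -> [49, 22, 17, -12, -13, -20, -27]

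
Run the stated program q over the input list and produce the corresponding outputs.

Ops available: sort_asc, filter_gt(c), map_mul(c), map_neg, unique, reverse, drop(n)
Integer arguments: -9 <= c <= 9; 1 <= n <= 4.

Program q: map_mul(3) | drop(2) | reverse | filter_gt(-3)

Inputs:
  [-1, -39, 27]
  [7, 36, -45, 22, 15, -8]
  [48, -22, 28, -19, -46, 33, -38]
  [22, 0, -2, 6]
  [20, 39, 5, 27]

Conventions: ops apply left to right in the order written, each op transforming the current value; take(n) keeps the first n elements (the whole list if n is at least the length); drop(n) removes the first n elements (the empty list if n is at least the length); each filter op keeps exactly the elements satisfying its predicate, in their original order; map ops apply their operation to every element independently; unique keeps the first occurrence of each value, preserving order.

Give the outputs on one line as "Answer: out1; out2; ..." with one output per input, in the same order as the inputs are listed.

[81]; [45, 66]; [99, 84]; [18]; [81, 15]

Execution, op by op:
  [-1, -39, 27] -> [-3, -117, 81] -> [81] -> [81] -> [81]
  [7, 36, -45, 22, 15, -8] -> [21, 108, -135, 66, 45, -24] -> [-135, 66, 45, -24] -> [-24, 45, 66, -135] -> [45, 66]
  [48, -22, 28, -19, -46, 33, -38] -> [144, -66, 84, -57, -138, 99, -114] -> [84, -57, -138, 99, -114] -> [-114, 99, -138, -57, 84] -> [99, 84]
  [22, 0, -2, 6] -> [66, 0, -6, 18] -> [-6, 18] -> [18, -6] -> [18]
  [20, 39, 5, 27] -> [60, 117, 15, 81] -> [15, 81] -> [81, 15] -> [81, 15]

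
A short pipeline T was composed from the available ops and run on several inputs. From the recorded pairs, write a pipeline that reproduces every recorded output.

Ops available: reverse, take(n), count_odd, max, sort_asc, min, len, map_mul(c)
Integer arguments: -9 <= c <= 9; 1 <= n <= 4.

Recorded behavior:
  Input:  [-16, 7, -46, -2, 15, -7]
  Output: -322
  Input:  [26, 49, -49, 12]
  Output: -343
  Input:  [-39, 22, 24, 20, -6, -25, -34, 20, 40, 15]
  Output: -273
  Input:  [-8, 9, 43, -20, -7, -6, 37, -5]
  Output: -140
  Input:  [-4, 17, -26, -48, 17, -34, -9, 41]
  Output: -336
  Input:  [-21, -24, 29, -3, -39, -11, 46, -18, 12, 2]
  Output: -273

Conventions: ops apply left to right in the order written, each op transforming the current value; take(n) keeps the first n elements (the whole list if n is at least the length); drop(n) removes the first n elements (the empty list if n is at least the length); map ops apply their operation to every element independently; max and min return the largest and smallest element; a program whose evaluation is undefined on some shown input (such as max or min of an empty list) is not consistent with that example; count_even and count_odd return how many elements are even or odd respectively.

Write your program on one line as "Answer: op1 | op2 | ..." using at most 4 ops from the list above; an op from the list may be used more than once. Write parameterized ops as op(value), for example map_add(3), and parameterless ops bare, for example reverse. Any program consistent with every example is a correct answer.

sort_asc | map_mul(7) | min

Check, running the answer program on each example:
  [-16, 7, -46, -2, 15, -7] -> [-46, -16, -7, -2, 7, 15] -> [-322, -112, -49, -14, 49, 105] -> -322
  [26, 49, -49, 12] -> [-49, 12, 26, 49] -> [-343, 84, 182, 343] -> -343
  [-39, 22, 24, 20, -6, -25, -34, 20, 40, 15] -> [-39, -34, -25, -6, 15, 20, 20, 22, 24, 40] -> [-273, -238, -175, -42, 105, 140, 140, 154, 168, 280] -> -273
  [-8, 9, 43, -20, -7, -6, 37, -5] -> [-20, -8, -7, -6, -5, 9, 37, 43] -> [-140, -56, -49, -42, -35, 63, 259, 301] -> -140
  [-4, 17, -26, -48, 17, -34, -9, 41] -> [-48, -34, -26, -9, -4, 17, 17, 41] -> [-336, -238, -182, -63, -28, 119, 119, 287] -> -336
  [-21, -24, 29, -3, -39, -11, 46, -18, 12, 2] -> [-39, -24, -21, -18, -11, -3, 2, 12, 29, 46] -> [-273, -168, -147, -126, -77, -21, 14, 84, 203, 322] -> -273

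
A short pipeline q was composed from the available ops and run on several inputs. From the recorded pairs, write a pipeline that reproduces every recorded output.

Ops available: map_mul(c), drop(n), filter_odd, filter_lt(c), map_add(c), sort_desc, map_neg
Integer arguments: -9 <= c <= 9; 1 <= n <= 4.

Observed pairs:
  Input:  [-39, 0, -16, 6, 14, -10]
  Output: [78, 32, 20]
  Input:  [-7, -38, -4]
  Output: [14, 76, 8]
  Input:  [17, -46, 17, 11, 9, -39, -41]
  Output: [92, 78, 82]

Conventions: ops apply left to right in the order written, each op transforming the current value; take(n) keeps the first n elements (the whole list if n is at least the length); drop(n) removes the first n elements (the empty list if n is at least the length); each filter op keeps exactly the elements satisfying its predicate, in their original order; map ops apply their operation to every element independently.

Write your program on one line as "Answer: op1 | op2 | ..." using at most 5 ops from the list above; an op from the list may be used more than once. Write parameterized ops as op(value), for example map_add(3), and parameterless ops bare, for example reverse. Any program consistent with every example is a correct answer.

map_mul(-2) | map_neg | filter_lt(-5) | map_mul(-1)

Check, running the answer program on each example:
  [-39, 0, -16, 6, 14, -10] -> [78, 0, 32, -12, -28, 20] -> [-78, 0, -32, 12, 28, -20] -> [-78, -32, -20] -> [78, 32, 20]
  [-7, -38, -4] -> [14, 76, 8] -> [-14, -76, -8] -> [-14, -76, -8] -> [14, 76, 8]
  [17, -46, 17, 11, 9, -39, -41] -> [-34, 92, -34, -22, -18, 78, 82] -> [34, -92, 34, 22, 18, -78, -82] -> [-92, -78, -82] -> [92, 78, 82]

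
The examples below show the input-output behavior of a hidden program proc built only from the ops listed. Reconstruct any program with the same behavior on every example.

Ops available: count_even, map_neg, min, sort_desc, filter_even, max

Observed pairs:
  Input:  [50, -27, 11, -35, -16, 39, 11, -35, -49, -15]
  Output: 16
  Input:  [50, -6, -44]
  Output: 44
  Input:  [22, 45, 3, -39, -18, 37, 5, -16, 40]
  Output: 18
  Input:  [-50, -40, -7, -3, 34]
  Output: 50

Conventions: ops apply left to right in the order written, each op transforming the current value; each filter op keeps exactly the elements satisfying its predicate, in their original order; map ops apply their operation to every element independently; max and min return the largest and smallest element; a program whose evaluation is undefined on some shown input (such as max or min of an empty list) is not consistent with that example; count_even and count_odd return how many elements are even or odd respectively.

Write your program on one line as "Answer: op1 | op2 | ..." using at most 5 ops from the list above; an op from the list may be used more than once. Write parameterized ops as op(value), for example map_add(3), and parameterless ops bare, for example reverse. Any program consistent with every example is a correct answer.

filter_even | sort_desc | map_neg | max

Check, running the answer program on each example:
  [50, -27, 11, -35, -16, 39, 11, -35, -49, -15] -> [50, -16] -> [50, -16] -> [-50, 16] -> 16
  [50, -6, -44] -> [50, -6, -44] -> [50, -6, -44] -> [-50, 6, 44] -> 44
  [22, 45, 3, -39, -18, 37, 5, -16, 40] -> [22, -18, -16, 40] -> [40, 22, -16, -18] -> [-40, -22, 16, 18] -> 18
  [-50, -40, -7, -3, 34] -> [-50, -40, 34] -> [34, -40, -50] -> [-34, 40, 50] -> 50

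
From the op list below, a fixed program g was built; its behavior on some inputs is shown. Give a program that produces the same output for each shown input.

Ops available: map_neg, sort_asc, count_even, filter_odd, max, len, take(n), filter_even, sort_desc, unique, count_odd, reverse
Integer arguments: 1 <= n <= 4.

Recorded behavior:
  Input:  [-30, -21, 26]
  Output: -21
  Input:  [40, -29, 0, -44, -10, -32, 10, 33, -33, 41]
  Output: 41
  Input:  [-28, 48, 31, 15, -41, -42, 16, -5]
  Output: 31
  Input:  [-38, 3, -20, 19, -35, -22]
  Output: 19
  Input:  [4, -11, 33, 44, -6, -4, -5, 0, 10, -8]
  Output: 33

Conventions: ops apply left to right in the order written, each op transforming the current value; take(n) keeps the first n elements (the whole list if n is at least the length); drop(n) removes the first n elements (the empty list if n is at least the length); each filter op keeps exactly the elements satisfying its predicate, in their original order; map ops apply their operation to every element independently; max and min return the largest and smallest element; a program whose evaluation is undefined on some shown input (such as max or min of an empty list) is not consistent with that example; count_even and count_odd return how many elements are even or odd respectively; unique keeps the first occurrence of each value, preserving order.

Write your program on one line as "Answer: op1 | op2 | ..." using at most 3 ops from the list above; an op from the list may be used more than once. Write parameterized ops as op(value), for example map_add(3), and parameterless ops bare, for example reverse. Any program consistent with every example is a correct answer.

sort_desc | filter_odd | max

Check, running the answer program on each example:
  [-30, -21, 26] -> [26, -21, -30] -> [-21] -> -21
  [40, -29, 0, -44, -10, -32, 10, 33, -33, 41] -> [41, 40, 33, 10, 0, -10, -29, -32, -33, -44] -> [41, 33, -29, -33] -> 41
  [-28, 48, 31, 15, -41, -42, 16, -5] -> [48, 31, 16, 15, -5, -28, -41, -42] -> [31, 15, -5, -41] -> 31
  [-38, 3, -20, 19, -35, -22] -> [19, 3, -20, -22, -35, -38] -> [19, 3, -35] -> 19
  [4, -11, 33, 44, -6, -4, -5, 0, 10, -8] -> [44, 33, 10, 4, 0, -4, -5, -6, -8, -11] -> [33, -5, -11] -> 33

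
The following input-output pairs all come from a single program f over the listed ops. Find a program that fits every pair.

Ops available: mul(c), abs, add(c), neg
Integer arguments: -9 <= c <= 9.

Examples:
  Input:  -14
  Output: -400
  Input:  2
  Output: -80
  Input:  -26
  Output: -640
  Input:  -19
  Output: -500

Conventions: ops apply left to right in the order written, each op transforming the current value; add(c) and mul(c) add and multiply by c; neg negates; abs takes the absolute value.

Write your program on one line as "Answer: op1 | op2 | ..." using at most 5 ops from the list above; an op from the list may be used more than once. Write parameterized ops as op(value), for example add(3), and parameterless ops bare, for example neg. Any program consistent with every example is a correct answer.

add(-8) | add(2) | mul(4) | mul(5)

Check, running the answer program on each example:
  -14 -> -22 -> -20 -> -80 -> -400
  2 -> -6 -> -4 -> -16 -> -80
  -26 -> -34 -> -32 -> -128 -> -640
  -19 -> -27 -> -25 -> -100 -> -500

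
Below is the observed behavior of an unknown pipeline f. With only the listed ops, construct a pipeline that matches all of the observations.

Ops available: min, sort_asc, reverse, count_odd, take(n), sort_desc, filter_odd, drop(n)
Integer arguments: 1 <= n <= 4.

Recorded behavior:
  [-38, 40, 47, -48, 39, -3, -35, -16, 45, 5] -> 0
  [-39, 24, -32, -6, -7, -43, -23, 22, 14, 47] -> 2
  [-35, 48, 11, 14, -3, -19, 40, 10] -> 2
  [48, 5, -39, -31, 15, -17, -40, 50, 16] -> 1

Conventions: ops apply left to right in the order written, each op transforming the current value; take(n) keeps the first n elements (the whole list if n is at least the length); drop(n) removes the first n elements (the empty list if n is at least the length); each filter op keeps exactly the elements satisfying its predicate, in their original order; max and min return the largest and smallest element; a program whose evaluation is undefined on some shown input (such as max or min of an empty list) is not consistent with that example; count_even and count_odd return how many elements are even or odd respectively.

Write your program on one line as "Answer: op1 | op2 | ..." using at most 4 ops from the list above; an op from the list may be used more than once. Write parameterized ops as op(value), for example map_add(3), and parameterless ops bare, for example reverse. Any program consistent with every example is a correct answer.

sort_desc | sort_asc | take(2) | count_odd

Check, running the answer program on each example:
  [-38, 40, 47, -48, 39, -3, -35, -16, 45, 5] -> [47, 45, 40, 39, 5, -3, -16, -35, -38, -48] -> [-48, -38, -35, -16, -3, 5, 39, 40, 45, 47] -> [-48, -38] -> 0
  [-39, 24, -32, -6, -7, -43, -23, 22, 14, 47] -> [47, 24, 22, 14, -6, -7, -23, -32, -39, -43] -> [-43, -39, -32, -23, -7, -6, 14, 22, 24, 47] -> [-43, -39] -> 2
  [-35, 48, 11, 14, -3, -19, 40, 10] -> [48, 40, 14, 11, 10, -3, -19, -35] -> [-35, -19, -3, 10, 11, 14, 40, 48] -> [-35, -19] -> 2
  [48, 5, -39, -31, 15, -17, -40, 50, 16] -> [50, 48, 16, 15, 5, -17, -31, -39, -40] -> [-40, -39, -31, -17, 5, 15, 16, 48, 50] -> [-40, -39] -> 1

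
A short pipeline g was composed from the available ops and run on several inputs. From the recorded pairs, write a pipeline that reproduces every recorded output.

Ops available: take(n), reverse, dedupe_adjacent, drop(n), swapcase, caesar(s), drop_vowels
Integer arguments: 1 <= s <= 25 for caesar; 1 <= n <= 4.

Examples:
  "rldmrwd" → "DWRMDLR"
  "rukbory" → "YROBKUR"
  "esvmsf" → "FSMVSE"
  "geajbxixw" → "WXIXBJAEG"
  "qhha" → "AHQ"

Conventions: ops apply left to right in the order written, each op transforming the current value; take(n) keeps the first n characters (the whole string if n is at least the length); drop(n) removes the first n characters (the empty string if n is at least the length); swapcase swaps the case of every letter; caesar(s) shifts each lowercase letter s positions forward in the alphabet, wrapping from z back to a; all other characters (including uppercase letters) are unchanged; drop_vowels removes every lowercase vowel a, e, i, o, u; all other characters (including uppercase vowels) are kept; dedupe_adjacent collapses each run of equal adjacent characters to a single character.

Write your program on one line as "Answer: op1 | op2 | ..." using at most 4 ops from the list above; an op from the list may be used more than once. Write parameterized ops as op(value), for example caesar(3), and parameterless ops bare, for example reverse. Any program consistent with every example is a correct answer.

swapcase | reverse | dedupe_adjacent

Check, running the answer program on each example:
  "rldmrwd" -> "RLDMRWD" -> "DWRMDLR" -> "DWRMDLR"
  "rukbory" -> "RUKBORY" -> "YROBKUR" -> "YROBKUR"
  "esvmsf" -> "ESVMSF" -> "FSMVSE" -> "FSMVSE"
  "geajbxixw" -> "GEAJBXIXW" -> "WXIXBJAEG" -> "WXIXBJAEG"
  "qhha" -> "QHHA" -> "AHHQ" -> "AHQ"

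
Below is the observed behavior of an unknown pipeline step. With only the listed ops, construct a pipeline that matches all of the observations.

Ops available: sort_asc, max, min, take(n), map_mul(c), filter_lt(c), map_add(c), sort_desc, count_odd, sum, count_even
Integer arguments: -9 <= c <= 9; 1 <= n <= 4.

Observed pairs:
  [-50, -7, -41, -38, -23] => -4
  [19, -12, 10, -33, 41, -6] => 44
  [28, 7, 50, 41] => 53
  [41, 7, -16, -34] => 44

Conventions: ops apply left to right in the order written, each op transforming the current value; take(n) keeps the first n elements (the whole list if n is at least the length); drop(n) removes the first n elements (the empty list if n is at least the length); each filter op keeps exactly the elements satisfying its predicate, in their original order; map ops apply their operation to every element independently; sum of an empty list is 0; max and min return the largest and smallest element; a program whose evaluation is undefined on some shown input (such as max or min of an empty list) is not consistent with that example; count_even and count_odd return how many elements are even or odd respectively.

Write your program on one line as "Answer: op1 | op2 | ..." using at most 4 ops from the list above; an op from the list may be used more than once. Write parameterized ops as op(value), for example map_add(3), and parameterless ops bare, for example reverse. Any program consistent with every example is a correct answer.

map_add(8) | map_add(-5) | max

Check, running the answer program on each example:
  [-50, -7, -41, -38, -23] -> [-42, 1, -33, -30, -15] -> [-47, -4, -38, -35, -20] -> -4
  [19, -12, 10, -33, 41, -6] -> [27, -4, 18, -25, 49, 2] -> [22, -9, 13, -30, 44, -3] -> 44
  [28, 7, 50, 41] -> [36, 15, 58, 49] -> [31, 10, 53, 44] -> 53
  [41, 7, -16, -34] -> [49, 15, -8, -26] -> [44, 10, -13, -31] -> 44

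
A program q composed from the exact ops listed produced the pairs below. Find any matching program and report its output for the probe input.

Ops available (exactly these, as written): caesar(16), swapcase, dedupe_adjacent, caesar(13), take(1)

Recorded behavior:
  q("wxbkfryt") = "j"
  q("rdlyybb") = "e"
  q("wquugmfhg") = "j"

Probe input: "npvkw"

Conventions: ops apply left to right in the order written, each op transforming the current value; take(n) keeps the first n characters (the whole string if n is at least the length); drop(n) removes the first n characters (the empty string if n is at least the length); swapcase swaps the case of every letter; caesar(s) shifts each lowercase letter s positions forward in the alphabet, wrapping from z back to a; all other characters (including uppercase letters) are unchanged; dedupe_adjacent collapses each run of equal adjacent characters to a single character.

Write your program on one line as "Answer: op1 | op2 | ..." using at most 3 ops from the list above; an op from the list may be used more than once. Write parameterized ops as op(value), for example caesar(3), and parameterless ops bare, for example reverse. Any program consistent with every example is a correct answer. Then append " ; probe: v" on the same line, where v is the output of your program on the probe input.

dedupe_adjacent | take(1) | caesar(13) ; probe: "a"

Check, running the answer program on each example:
  "wxbkfryt" -> "wxbkfryt" -> "w" -> "j"
  "rdlyybb" -> "rdlyb" -> "r" -> "e"
  "wquugmfhg" -> "wqugmfhg" -> "w" -> "j"
  probe: "npvkw" -> "npvkw" -> "n" -> "a"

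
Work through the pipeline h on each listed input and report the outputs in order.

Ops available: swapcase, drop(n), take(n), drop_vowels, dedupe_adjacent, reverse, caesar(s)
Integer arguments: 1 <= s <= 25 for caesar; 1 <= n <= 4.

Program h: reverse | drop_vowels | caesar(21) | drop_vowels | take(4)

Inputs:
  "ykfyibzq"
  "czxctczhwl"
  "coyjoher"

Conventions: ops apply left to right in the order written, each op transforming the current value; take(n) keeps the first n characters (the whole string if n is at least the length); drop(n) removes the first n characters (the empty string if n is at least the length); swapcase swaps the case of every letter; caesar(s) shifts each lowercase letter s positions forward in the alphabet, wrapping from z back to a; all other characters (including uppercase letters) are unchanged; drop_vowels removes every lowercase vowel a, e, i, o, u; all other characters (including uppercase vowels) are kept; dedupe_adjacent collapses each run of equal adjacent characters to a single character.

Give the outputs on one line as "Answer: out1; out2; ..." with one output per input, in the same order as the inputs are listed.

"lwtf"; "grcx"; "mctx"

Execution, op by op:
  "ykfyibzq" -> "qzbiyfky" -> "qzbyfky" -> "luwtaft" -> "lwtft" -> "lwtf"
  "czxctczhwl" -> "lwhzctcxzc" -> "lwhzctcxzc" -> "grcuxoxsux" -> "grcxxsx" -> "grcx"
  "coyjoher" -> "rehojyoc" -> "rhjyc" -> "mcetx" -> "mctx" -> "mctx"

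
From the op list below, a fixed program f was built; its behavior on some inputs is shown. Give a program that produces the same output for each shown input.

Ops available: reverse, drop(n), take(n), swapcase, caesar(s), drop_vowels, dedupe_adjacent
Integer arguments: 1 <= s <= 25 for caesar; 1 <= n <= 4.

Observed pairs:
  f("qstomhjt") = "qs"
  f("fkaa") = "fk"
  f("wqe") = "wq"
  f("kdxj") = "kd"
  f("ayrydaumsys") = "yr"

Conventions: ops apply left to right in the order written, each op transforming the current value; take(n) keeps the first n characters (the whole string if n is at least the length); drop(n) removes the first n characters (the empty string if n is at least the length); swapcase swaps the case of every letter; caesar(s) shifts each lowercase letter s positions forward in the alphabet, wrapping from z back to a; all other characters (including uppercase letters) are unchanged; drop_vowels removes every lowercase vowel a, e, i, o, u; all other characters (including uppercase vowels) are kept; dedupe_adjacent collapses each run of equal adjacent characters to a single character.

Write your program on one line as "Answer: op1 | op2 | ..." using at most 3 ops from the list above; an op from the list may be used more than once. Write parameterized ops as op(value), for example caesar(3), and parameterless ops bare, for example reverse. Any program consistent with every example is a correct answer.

take(3) | drop_vowels | take(2)

Check, running the answer program on each example:
  "qstomhjt" -> "qst" -> "qst" -> "qs"
  "fkaa" -> "fka" -> "fk" -> "fk"
  "wqe" -> "wqe" -> "wq" -> "wq"
  "kdxj" -> "kdx" -> "kdx" -> "kd"
  "ayrydaumsys" -> "ayr" -> "yr" -> "yr"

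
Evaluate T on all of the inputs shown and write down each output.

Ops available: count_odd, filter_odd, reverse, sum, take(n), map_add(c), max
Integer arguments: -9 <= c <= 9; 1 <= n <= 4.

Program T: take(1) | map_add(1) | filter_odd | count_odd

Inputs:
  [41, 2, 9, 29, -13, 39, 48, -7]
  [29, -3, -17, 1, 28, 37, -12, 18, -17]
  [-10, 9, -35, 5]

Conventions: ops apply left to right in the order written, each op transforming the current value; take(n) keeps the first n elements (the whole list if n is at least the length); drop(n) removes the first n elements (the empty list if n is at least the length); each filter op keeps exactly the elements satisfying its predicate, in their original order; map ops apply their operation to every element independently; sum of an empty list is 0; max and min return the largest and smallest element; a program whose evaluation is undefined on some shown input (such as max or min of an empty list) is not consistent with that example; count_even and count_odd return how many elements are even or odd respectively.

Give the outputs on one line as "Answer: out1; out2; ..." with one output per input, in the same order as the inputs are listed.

Execution, op by op:
  [41, 2, 9, 29, -13, 39, 48, -7] -> [41] -> [42] -> [] -> 0
  [29, -3, -17, 1, 28, 37, -12, 18, -17] -> [29] -> [30] -> [] -> 0
  [-10, 9, -35, 5] -> [-10] -> [-9] -> [-9] -> 1

0; 0; 1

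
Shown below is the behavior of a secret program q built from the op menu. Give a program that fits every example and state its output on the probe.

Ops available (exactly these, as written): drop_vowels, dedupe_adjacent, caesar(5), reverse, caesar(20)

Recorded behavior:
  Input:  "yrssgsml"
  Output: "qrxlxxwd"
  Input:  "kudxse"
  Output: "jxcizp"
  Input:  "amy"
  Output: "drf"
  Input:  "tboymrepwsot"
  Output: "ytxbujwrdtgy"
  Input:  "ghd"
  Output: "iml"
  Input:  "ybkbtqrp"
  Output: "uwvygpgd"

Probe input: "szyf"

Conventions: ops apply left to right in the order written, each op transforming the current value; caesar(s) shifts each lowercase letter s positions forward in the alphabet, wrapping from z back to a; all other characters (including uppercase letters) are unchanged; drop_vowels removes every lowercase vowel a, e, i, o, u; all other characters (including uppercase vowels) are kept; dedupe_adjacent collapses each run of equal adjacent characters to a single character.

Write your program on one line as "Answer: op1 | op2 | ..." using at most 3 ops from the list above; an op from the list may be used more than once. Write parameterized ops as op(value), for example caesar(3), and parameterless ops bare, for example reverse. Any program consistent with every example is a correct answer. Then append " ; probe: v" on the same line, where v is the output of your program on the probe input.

caesar(5) | reverse ; probe: "kdex"

Check, running the answer program on each example:
  "yrssgsml" -> "dwxxlxrq" -> "qrxlxxwd"
  "kudxse" -> "pzicxj" -> "jxcizp"
  "amy" -> "frd" -> "drf"
  "tboymrepwsot" -> "ygtdrwjubxty" -> "ytxbujwrdtgy"
  "ghd" -> "lmi" -> "iml"
  "ybkbtqrp" -> "dgpgyvwu" -> "uwvygpgd"
  probe: "szyf" -> "xedk" -> "kdex"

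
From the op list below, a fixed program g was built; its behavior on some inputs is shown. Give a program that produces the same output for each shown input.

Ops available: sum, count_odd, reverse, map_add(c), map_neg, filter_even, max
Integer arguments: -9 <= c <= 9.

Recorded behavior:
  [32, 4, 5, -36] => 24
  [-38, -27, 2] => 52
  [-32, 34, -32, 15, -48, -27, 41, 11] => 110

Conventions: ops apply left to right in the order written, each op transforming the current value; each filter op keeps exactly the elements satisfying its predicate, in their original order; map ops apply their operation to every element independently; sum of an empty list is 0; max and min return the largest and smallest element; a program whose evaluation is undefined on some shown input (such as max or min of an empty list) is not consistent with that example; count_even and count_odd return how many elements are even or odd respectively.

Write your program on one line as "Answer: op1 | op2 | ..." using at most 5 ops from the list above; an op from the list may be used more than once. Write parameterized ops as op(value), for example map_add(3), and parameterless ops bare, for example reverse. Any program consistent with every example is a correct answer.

map_add(-6) | map_add(-2) | map_neg | filter_even | sum

Check, running the answer program on each example:
  [32, 4, 5, -36] -> [26, -2, -1, -42] -> [24, -4, -3, -44] -> [-24, 4, 3, 44] -> [-24, 4, 44] -> 24
  [-38, -27, 2] -> [-44, -33, -4] -> [-46, -35, -6] -> [46, 35, 6] -> [46, 6] -> 52
  [-32, 34, -32, 15, -48, -27, 41, 11] -> [-38, 28, -38, 9, -54, -33, 35, 5] -> [-40, 26, -40, 7, -56, -35, 33, 3] -> [40, -26, 40, -7, 56, 35, -33, -3] -> [40, -26, 40, 56] -> 110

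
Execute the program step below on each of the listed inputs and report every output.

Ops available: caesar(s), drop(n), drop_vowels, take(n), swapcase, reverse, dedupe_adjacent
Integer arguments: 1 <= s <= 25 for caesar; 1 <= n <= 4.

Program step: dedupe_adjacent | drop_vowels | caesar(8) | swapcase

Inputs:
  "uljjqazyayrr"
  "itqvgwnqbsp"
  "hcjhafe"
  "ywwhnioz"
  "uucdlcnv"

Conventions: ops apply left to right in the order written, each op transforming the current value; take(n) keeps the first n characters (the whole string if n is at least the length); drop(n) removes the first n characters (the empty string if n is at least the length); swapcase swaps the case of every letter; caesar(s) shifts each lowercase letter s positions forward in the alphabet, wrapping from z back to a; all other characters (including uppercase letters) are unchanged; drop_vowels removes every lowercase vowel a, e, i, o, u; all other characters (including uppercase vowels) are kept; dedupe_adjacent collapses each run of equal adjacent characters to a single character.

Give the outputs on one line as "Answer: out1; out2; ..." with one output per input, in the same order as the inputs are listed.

Execution, op by op:
  "uljjqazyayrr" -> "uljqazyayr" -> "ljqzyyr" -> "tryhggz" -> "TRYHGGZ"
  "itqvgwnqbsp" -> "itqvgwnqbsp" -> "tqvgwnqbsp" -> "bydoevyjax" -> "BYDOEVYJAX"
  "hcjhafe" -> "hcjhafe" -> "hcjhf" -> "pkrpn" -> "PKRPN"
  "ywwhnioz" -> "ywhnioz" -> "ywhnz" -> "gepvh" -> "GEPVH"
  "uucdlcnv" -> "ucdlcnv" -> "cdlcnv" -> "kltkvd" -> "KLTKVD"

"TRYHGGZ"; "BYDOEVYJAX"; "PKRPN"; "GEPVH"; "KLTKVD"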